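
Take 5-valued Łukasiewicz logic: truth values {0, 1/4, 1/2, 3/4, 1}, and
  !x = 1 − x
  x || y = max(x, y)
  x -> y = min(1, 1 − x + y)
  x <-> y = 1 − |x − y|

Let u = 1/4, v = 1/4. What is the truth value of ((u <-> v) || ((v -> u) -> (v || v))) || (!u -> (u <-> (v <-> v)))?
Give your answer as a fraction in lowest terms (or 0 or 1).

1

u <-> v = 1/4 <-> 1/4 = 1
v -> u = 1/4 -> 1/4 = 1
v || v = 1/4 || 1/4 = 1/4
(v -> u) -> (v || v) = 1 -> 1/4 = 1/4
(u <-> v) || ((v -> u) -> (v || v)) = 1 || 1/4 = 1
!u = !1/4 = 3/4
v <-> v = 1/4 <-> 1/4 = 1
u <-> (v <-> v) = 1/4 <-> 1 = 1/4
!u -> (u <-> (v <-> v)) = 3/4 -> 1/4 = 1/2
((u <-> v) || ((v -> u) -> (v || v))) || (!u -> (u <-> (v <-> v))) = 1 || 1/2 = 1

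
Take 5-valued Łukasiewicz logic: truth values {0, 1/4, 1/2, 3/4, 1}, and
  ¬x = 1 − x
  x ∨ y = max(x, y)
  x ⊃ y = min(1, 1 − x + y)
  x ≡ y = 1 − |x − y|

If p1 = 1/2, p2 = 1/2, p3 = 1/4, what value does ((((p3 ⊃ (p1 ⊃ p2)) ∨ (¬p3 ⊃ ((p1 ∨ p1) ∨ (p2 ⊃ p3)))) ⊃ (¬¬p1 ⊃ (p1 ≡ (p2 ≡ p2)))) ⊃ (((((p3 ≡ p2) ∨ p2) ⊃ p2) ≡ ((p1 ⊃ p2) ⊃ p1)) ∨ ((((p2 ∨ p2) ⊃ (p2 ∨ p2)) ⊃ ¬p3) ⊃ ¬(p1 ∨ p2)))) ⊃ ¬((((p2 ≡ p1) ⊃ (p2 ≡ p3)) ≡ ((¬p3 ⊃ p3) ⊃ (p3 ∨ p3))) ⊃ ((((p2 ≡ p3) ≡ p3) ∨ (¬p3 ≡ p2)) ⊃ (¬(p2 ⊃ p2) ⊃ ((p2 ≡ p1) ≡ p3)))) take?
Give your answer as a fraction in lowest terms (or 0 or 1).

1/4

p1 ⊃ p2 = 1/2 ⊃ 1/2 = 1
p3 ⊃ (p1 ⊃ p2) = 1/4 ⊃ 1 = 1
¬p3 = ¬1/4 = 3/4
p1 ∨ p1 = 1/2 ∨ 1/2 = 1/2
p2 ⊃ p3 = 1/2 ⊃ 1/4 = 3/4
(p1 ∨ p1) ∨ (p2 ⊃ p3) = 1/2 ∨ 3/4 = 3/4
¬p3 ⊃ ((p1 ∨ p1) ∨ (p2 ⊃ p3)) = 3/4 ⊃ 3/4 = 1
(p3 ⊃ (p1 ⊃ p2)) ∨ (¬p3 ⊃ ((p1 ∨ p1) ∨ (p2 ⊃ p3))) = 1 ∨ 1 = 1
¬p1 = ¬1/2 = 1/2
¬¬p1 = ¬1/2 = 1/2
p2 ≡ p2 = 1/2 ≡ 1/2 = 1
p1 ≡ (p2 ≡ p2) = 1/2 ≡ 1 = 1/2
¬¬p1 ⊃ (p1 ≡ (p2 ≡ p2)) = 1/2 ⊃ 1/2 = 1
((p3 ⊃ (p1 ⊃ p2)) ∨ (¬p3 ⊃ ((p1 ∨ p1) ∨ (p2 ⊃ p3)))) ⊃ (¬¬p1 ⊃ (p1 ≡ (p2 ≡ p2))) = 1 ⊃ 1 = 1
p3 ≡ p2 = 1/4 ≡ 1/2 = 3/4
(p3 ≡ p2) ∨ p2 = 3/4 ∨ 1/2 = 3/4
((p3 ≡ p2) ∨ p2) ⊃ p2 = 3/4 ⊃ 1/2 = 3/4
p1 ⊃ p2 = 1/2 ⊃ 1/2 = 1
(p1 ⊃ p2) ⊃ p1 = 1 ⊃ 1/2 = 1/2
(((p3 ≡ p2) ∨ p2) ⊃ p2) ≡ ((p1 ⊃ p2) ⊃ p1) = 3/4 ≡ 1/2 = 3/4
p2 ∨ p2 = 1/2 ∨ 1/2 = 1/2
p2 ∨ p2 = 1/2 ∨ 1/2 = 1/2
(p2 ∨ p2) ⊃ (p2 ∨ p2) = 1/2 ⊃ 1/2 = 1
¬p3 = ¬1/4 = 3/4
((p2 ∨ p2) ⊃ (p2 ∨ p2)) ⊃ ¬p3 = 1 ⊃ 3/4 = 3/4
p1 ∨ p2 = 1/2 ∨ 1/2 = 1/2
¬(p1 ∨ p2) = ¬1/2 = 1/2
(((p2 ∨ p2) ⊃ (p2 ∨ p2)) ⊃ ¬p3) ⊃ ¬(p1 ∨ p2) = 3/4 ⊃ 1/2 = 3/4
((((p3 ≡ p2) ∨ p2) ⊃ p2) ≡ ((p1 ⊃ p2) ⊃ p1)) ∨ ((((p2 ∨ p2) ⊃ (p2 ∨ p2)) ⊃ ¬p3) ⊃ ¬(p1 ∨ p2)) = 3/4 ∨ 3/4 = 3/4
(((p3 ⊃ (p1 ⊃ p2)) ∨ (¬p3 ⊃ ((p1 ∨ p1) ∨ (p2 ⊃ p3)))) ⊃ (¬¬p1 ⊃ (p1 ≡ (p2 ≡ p2)))) ⊃ (((((p3 ≡ p2) ∨ p2) ⊃ p2) ≡ ((p1 ⊃ p2) ⊃ p1)) ∨ ((((p2 ∨ p2) ⊃ (p2 ∨ p2)) ⊃ ¬p3) ⊃ ¬(p1 ∨ p2))) = 1 ⊃ 3/4 = 3/4
p2 ≡ p1 = 1/2 ≡ 1/2 = 1
p2 ≡ p3 = 1/2 ≡ 1/4 = 3/4
(p2 ≡ p1) ⊃ (p2 ≡ p3) = 1 ⊃ 3/4 = 3/4
¬p3 = ¬1/4 = 3/4
¬p3 ⊃ p3 = 3/4 ⊃ 1/4 = 1/2
p3 ∨ p3 = 1/4 ∨ 1/4 = 1/4
(¬p3 ⊃ p3) ⊃ (p3 ∨ p3) = 1/2 ⊃ 1/4 = 3/4
((p2 ≡ p1) ⊃ (p2 ≡ p3)) ≡ ((¬p3 ⊃ p3) ⊃ (p3 ∨ p3)) = 3/4 ≡ 3/4 = 1
p2 ≡ p3 = 1/2 ≡ 1/4 = 3/4
(p2 ≡ p3) ≡ p3 = 3/4 ≡ 1/4 = 1/2
¬p3 = ¬1/4 = 3/4
¬p3 ≡ p2 = 3/4 ≡ 1/2 = 3/4
((p2 ≡ p3) ≡ p3) ∨ (¬p3 ≡ p2) = 1/2 ∨ 3/4 = 3/4
p2 ⊃ p2 = 1/2 ⊃ 1/2 = 1
¬(p2 ⊃ p2) = ¬1 = 0
p2 ≡ p1 = 1/2 ≡ 1/2 = 1
(p2 ≡ p1) ≡ p3 = 1 ≡ 1/4 = 1/4
¬(p2 ⊃ p2) ⊃ ((p2 ≡ p1) ≡ p3) = 0 ⊃ 1/4 = 1
(((p2 ≡ p3) ≡ p3) ∨ (¬p3 ≡ p2)) ⊃ (¬(p2 ⊃ p2) ⊃ ((p2 ≡ p1) ≡ p3)) = 3/4 ⊃ 1 = 1
(((p2 ≡ p1) ⊃ (p2 ≡ p3)) ≡ ((¬p3 ⊃ p3) ⊃ (p3 ∨ p3))) ⊃ ((((p2 ≡ p3) ≡ p3) ∨ (¬p3 ≡ p2)) ⊃ (¬(p2 ⊃ p2) ⊃ ((p2 ≡ p1) ≡ p3))) = 1 ⊃ 1 = 1
¬((((p2 ≡ p1) ⊃ (p2 ≡ p3)) ≡ ((¬p3 ⊃ p3) ⊃ (p3 ∨ p3))) ⊃ ((((p2 ≡ p3) ≡ p3) ∨ (¬p3 ≡ p2)) ⊃ (¬(p2 ⊃ p2) ⊃ ((p2 ≡ p1) ≡ p3)))) = ¬1 = 0
((((p3 ⊃ (p1 ⊃ p2)) ∨ (¬p3 ⊃ ((p1 ∨ p1) ∨ (p2 ⊃ p3)))) ⊃ (¬¬p1 ⊃ (p1 ≡ (p2 ≡ p2)))) ⊃ (((((p3 ≡ p2) ∨ p2) ⊃ p2) ≡ ((p1 ⊃ p2) ⊃ p1)) ∨ ((((p2 ∨ p2) ⊃ (p2 ∨ p2)) ⊃ ¬p3) ⊃ ¬(p1 ∨ p2)))) ⊃ ¬((((p2 ≡ p1) ⊃ (p2 ≡ p3)) ≡ ((¬p3 ⊃ p3) ⊃ (p3 ∨ p3))) ⊃ ((((p2 ≡ p3) ≡ p3) ∨ (¬p3 ≡ p2)) ⊃ (¬(p2 ⊃ p2) ⊃ ((p2 ≡ p1) ≡ p3)))) = 3/4 ⊃ 0 = 1/4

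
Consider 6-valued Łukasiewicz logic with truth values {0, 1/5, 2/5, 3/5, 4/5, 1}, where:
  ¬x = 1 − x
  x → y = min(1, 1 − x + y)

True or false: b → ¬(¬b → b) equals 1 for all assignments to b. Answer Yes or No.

No

Counterexample: take b = 2/5.
¬b = ¬2/5 = 3/5
¬b → b = 3/5 → 2/5 = 4/5
¬(¬b → b) = ¬4/5 = 1/5
b → ¬(¬b → b) = 2/5 → 1/5 = 4/5
This gives 4/5 ≠ 1.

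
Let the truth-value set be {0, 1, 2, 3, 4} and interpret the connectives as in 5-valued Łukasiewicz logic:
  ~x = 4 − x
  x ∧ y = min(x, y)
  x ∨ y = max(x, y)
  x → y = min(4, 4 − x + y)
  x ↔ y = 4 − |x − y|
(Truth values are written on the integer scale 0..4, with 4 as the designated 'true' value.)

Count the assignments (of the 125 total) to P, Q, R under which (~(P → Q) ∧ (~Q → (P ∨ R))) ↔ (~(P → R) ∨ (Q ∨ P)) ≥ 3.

value 4: 25 assignments (counts)
value 3: 25 assignments (counts)
value 2: 25 assignments
value 1: 25 assignments
value 0: 25 assignments
So 50 of the 125 assignments meet the threshold.

50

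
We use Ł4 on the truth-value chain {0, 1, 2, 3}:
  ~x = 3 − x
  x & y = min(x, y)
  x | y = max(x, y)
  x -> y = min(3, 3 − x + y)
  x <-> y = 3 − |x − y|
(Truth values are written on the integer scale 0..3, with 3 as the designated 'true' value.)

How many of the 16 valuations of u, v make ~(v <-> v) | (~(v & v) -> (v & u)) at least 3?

7

u = 0, v = 0 ↦ 0  <
u = 0, v = 1 ↦ 1  <
u = 0, v = 2 ↦ 2  <
u = 0, v = 3 ↦ 3  ≥
u = 1, v = 0 ↦ 0  <
u = 1, v = 1 ↦ 2  <
u = 1, v = 2 ↦ 3  ≥
u = 1, v = 3 ↦ 3  ≥
u = 2, v = 0 ↦ 0  <
u = 2, v = 1 ↦ 2  <
u = 2, v = 2 ↦ 3  ≥
u = 2, v = 3 ↦ 3  ≥
u = 3, v = 0 ↦ 0  <
u = 3, v = 1 ↦ 2  <
u = 3, v = 2 ↦ 3  ≥
u = 3, v = 3 ↦ 3  ≥
So 7 of the 16 assignments meet the threshold.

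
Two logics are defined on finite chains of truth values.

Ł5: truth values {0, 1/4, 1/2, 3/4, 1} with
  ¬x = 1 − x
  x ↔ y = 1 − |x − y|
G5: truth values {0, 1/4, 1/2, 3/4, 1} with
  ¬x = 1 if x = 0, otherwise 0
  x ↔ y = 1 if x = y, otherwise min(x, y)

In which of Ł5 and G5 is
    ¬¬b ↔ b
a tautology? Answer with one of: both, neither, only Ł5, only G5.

In Ł5: every assignment gives 1 — tautology.
In G5: at b = 1/4 the value is 1/4 — not a tautology.

only Ł5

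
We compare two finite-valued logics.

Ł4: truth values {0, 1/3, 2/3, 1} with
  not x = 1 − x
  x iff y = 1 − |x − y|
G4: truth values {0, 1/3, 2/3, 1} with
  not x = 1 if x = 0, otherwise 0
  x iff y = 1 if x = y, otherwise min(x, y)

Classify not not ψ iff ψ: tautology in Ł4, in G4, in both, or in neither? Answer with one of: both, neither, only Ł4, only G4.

only Ł4

In Ł4: every assignment gives 1 — tautology.
In G4: at ψ = 1/3 the value is 1/3 — not a tautology.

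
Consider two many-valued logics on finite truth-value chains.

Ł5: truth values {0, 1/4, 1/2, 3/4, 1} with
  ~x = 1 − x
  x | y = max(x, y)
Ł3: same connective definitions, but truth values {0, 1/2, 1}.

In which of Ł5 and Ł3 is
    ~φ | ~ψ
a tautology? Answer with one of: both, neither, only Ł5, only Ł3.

neither

In Ł5: at φ = 1/4, ψ = 1/4 the value is 3/4 — not a tautology.
In Ł3: at φ = 1/2, ψ = 1/2 the value is 1/2 — not a tautology.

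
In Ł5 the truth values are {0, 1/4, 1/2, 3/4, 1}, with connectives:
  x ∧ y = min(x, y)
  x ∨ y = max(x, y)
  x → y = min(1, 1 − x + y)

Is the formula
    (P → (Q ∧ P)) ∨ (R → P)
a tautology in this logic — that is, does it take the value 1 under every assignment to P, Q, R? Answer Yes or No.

Counterexample: take P = 1/4, Q = 0, R = 1/2.
Q ∧ P = 0 ∧ 1/4 = 0
P → (Q ∧ P) = 1/4 → 0 = 3/4
R → P = 1/2 → 1/4 = 3/4
(P → (Q ∧ P)) ∨ (R → P) = 3/4 ∨ 3/4 = 3/4
This gives 3/4 ≠ 1.

No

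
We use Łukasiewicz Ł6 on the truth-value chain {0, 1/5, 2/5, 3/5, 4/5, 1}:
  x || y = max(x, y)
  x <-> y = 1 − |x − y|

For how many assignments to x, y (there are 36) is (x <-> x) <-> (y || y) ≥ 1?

6

value 1: 6 assignments (counts)
value 4/5: 6 assignments
value 3/5: 6 assignments
value 2/5: 6 assignments
value 1/5: 6 assignments
value 0: 6 assignments
So 6 of the 36 assignments meet the threshold.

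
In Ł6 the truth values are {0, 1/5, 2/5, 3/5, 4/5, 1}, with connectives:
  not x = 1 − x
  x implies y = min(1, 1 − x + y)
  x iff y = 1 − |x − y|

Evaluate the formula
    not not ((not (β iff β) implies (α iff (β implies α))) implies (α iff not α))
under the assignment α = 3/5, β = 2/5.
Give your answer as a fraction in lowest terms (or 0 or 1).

β iff β = 2/5 iff 2/5 = 1
not (β iff β) = not 1 = 0
β implies α = 2/5 implies 3/5 = 1
α iff (β implies α) = 3/5 iff 1 = 3/5
not (β iff β) implies (α iff (β implies α)) = 0 implies 3/5 = 1
not α = not 3/5 = 2/5
α iff not α = 3/5 iff 2/5 = 4/5
(not (β iff β) implies (α iff (β implies α))) implies (α iff not α) = 1 implies 4/5 = 4/5
not ((not (β iff β) implies (α iff (β implies α))) implies (α iff not α)) = not 4/5 = 1/5
not not ((not (β iff β) implies (α iff (β implies α))) implies (α iff not α)) = not 1/5 = 4/5

4/5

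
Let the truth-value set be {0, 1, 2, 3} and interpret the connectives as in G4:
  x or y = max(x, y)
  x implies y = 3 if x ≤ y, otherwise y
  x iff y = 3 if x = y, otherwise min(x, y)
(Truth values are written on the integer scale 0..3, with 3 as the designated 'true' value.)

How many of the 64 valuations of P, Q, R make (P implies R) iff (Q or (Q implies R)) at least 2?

value 3: 36 assignments (counts)
value 2: 7 assignments (counts)
value 1: 9 assignments
value 0: 12 assignments
So 43 of the 64 assignments meet the threshold.

43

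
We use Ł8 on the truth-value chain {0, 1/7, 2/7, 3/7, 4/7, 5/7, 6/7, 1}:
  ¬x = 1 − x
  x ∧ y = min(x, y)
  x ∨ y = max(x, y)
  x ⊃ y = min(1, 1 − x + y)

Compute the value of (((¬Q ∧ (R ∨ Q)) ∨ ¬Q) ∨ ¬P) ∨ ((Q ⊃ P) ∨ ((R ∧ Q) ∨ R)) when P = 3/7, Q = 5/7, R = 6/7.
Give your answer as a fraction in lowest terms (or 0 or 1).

6/7

¬Q = ¬5/7 = 2/7
R ∨ Q = 6/7 ∨ 5/7 = 6/7
¬Q ∧ (R ∨ Q) = 2/7 ∧ 6/7 = 2/7
¬Q = ¬5/7 = 2/7
(¬Q ∧ (R ∨ Q)) ∨ ¬Q = 2/7 ∨ 2/7 = 2/7
¬P = ¬3/7 = 4/7
((¬Q ∧ (R ∨ Q)) ∨ ¬Q) ∨ ¬P = 2/7 ∨ 4/7 = 4/7
Q ⊃ P = 5/7 ⊃ 3/7 = 5/7
R ∧ Q = 6/7 ∧ 5/7 = 5/7
(R ∧ Q) ∨ R = 5/7 ∨ 6/7 = 6/7
(Q ⊃ P) ∨ ((R ∧ Q) ∨ R) = 5/7 ∨ 6/7 = 6/7
(((¬Q ∧ (R ∨ Q)) ∨ ¬Q) ∨ ¬P) ∨ ((Q ⊃ P) ∨ ((R ∧ Q) ∨ R)) = 4/7 ∨ 6/7 = 6/7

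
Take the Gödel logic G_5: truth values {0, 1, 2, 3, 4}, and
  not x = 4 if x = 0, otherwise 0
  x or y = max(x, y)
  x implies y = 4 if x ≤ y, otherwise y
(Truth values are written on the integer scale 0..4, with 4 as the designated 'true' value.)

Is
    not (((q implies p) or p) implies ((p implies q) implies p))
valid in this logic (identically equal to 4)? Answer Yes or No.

Counterexample: take p = 0, q = 1.
q implies p = 1 implies 0 = 0
(q implies p) or p = 0 or 0 = 0
p implies q = 0 implies 1 = 4
(p implies q) implies p = 4 implies 0 = 0
((q implies p) or p) implies ((p implies q) implies p) = 0 implies 0 = 4
not (((q implies p) or p) implies ((p implies q) implies p)) = not 4 = 0
This gives 0 ≠ 4.

No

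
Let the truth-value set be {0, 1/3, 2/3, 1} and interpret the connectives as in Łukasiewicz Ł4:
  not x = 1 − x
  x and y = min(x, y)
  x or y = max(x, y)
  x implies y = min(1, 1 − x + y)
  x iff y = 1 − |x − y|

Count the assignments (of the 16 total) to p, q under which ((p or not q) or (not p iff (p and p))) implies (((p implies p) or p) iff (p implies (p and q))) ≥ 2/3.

13

p = 0, q = 0 ↦ 1  ≥
p = 0, q = 1/3 ↦ 1  ≥
p = 0, q = 2/3 ↦ 1  ≥
p = 0, q = 1 ↦ 1  ≥
p = 1/3, q = 0 ↦ 2/3  ≥
p = 1/3, q = 1/3 ↦ 1  ≥
p = 1/3, q = 2/3 ↦ 1  ≥
p = 1/3, q = 1 ↦ 1  ≥
p = 2/3, q = 0 ↦ 1/3  <
p = 2/3, q = 1/3 ↦ 1  ≥
p = 2/3, q = 2/3 ↦ 1  ≥
p = 2/3, q = 1 ↦ 1  ≥
p = 1, q = 0 ↦ 0  <
p = 1, q = 1/3 ↦ 1/3  <
p = 1, q = 2/3 ↦ 2/3  ≥
p = 1, q = 1 ↦ 1  ≥
So 13 of the 16 assignments meet the threshold.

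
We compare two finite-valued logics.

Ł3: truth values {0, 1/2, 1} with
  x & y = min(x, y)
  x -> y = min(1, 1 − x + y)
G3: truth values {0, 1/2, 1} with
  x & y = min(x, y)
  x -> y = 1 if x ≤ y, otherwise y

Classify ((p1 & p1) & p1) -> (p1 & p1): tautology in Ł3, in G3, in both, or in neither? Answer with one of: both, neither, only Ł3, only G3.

In Ł3: every assignment gives 1 — tautology.
In G3: every assignment gives 1 — tautology.

both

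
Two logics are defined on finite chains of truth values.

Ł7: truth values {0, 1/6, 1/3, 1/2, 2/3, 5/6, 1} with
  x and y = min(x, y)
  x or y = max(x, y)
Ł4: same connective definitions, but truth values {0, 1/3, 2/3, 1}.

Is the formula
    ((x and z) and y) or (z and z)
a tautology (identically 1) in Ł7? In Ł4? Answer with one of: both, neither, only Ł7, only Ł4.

In Ł7: at x = 0, y = 0, z = 0 the value is 0 — not a tautology.
In Ł4: at x = 0, y = 0, z = 0 the value is 0 — not a tautology.

neither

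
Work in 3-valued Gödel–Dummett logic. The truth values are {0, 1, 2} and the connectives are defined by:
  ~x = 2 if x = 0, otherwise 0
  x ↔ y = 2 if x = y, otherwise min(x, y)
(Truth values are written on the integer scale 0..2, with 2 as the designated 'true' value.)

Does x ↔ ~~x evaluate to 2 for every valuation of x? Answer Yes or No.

No

Counterexample: take x = 1.
~x = ~1 = 0
~~x = ~0 = 2
x ↔ ~~x = 1 ↔ 2 = 1
This gives 1 ≠ 2.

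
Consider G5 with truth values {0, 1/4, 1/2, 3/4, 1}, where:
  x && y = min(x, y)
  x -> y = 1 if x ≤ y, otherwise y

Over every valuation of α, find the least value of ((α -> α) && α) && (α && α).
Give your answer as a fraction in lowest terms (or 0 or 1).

Take α = 0:
α -> α = 0 -> 0 = 1
(α -> α) && α = 1 && 0 = 0
α && α = 0 && 0 = 0
((α -> α) && α) && (α && α) = 0 && 0 = 0
No assignment yields a value below 0, so this is the minimum.

0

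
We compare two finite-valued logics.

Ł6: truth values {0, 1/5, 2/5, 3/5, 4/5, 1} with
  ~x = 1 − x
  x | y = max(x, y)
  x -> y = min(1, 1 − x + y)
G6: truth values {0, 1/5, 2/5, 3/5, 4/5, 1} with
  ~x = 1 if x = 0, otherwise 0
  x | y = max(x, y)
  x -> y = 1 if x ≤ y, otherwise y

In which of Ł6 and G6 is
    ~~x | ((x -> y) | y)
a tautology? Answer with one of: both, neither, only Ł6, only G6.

only G6

In Ł6: at x = 1/5, y = 0 the value is 4/5 — not a tautology.
In G6: every assignment gives 1 — tautology.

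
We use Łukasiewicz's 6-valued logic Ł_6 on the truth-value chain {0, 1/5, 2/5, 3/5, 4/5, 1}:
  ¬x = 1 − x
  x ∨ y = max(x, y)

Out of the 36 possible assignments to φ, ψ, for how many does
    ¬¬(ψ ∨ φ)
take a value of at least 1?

11

value 1: 11 assignments (counts)
value 4/5: 9 assignments
value 3/5: 7 assignments
value 2/5: 5 assignments
value 1/5: 3 assignments
value 0: 1 assignment
So 11 of the 36 assignments meet the threshold.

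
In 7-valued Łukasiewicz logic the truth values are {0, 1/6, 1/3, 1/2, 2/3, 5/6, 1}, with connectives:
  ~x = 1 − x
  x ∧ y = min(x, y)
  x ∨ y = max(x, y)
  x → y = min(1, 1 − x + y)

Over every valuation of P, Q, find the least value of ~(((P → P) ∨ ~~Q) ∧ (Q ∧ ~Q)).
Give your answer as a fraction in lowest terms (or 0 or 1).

Take P = 0, Q = 1/2:
P → P = 0 → 0 = 1
~Q = ~1/2 = 1/2
~~Q = ~1/2 = 1/2
(P → P) ∨ ~~Q = 1 ∨ 1/2 = 1
~Q = ~1/2 = 1/2
Q ∧ ~Q = 1/2 ∧ 1/2 = 1/2
((P → P) ∨ ~~Q) ∧ (Q ∧ ~Q) = 1 ∧ 1/2 = 1/2
~(((P → P) ∨ ~~Q) ∧ (Q ∧ ~Q)) = ~1/2 = 1/2
No assignment yields a value below 1/2, so this is the minimum.

1/2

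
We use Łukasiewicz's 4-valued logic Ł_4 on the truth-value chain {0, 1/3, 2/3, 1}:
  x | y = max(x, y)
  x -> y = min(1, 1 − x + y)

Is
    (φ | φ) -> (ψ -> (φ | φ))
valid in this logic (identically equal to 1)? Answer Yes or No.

Yes

φ = 0, ψ = 0 ↦ 1
φ = 0, ψ = 1/3 ↦ 1
φ = 0, ψ = 2/3 ↦ 1
φ = 0, ψ = 1 ↦ 1
φ = 1/3, ψ = 0 ↦ 1
φ = 1/3, ψ = 1/3 ↦ 1
φ = 1/3, ψ = 2/3 ↦ 1
φ = 1/3, ψ = 1 ↦ 1
φ = 2/3, ψ = 0 ↦ 1
φ = 2/3, ψ = 1/3 ↦ 1
φ = 2/3, ψ = 2/3 ↦ 1
φ = 2/3, ψ = 1 ↦ 1
φ = 1, ψ = 0 ↦ 1
φ = 1, ψ = 1/3 ↦ 1
φ = 1, ψ = 2/3 ↦ 1
φ = 1, ψ = 1 ↦ 1
Every assignment gives a value ≥ 1.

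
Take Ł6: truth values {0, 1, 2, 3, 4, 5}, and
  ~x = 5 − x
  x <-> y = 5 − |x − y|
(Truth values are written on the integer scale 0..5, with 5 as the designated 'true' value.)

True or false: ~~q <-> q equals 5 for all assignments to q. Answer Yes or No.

q = 0 ↦ 5
q = 1 ↦ 5
q = 2 ↦ 5
q = 3 ↦ 5
q = 4 ↦ 5
q = 5 ↦ 5
Every assignment gives a value ≥ 5.

Yes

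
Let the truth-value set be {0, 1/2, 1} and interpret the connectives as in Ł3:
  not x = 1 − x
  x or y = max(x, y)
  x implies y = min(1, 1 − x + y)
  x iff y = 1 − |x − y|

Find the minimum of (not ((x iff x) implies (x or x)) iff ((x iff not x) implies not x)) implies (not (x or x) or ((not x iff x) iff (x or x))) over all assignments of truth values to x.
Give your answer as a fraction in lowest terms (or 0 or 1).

Take x = 1/2:
x iff x = 1/2 iff 1/2 = 1
x or x = 1/2 or 1/2 = 1/2
(x iff x) implies (x or x) = 1 implies 1/2 = 1/2
not ((x iff x) implies (x or x)) = not 1/2 = 1/2
not x = not 1/2 = 1/2
x iff not x = 1/2 iff 1/2 = 1
not x = not 1/2 = 1/2
(x iff not x) implies not x = 1 implies 1/2 = 1/2
not ((x iff x) implies (x or x)) iff ((x iff not x) implies not x) = 1/2 iff 1/2 = 1
x or x = 1/2 or 1/2 = 1/2
not (x or x) = not 1/2 = 1/2
not x = not 1/2 = 1/2
not x iff x = 1/2 iff 1/2 = 1
x or x = 1/2 or 1/2 = 1/2
(not x iff x) iff (x or x) = 1 iff 1/2 = 1/2
not (x or x) or ((not x iff x) iff (x or x)) = 1/2 or 1/2 = 1/2
(not ((x iff x) implies (x or x)) iff ((x iff not x) implies not x)) implies (not (x or x) or ((not x iff x) iff (x or x))) = 1 implies 1/2 = 1/2
No assignment yields a value below 1/2, so this is the minimum.

1/2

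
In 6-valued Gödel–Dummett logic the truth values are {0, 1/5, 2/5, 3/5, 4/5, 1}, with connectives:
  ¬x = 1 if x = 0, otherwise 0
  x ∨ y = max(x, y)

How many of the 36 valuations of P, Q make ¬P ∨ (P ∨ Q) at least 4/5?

value 1: 16 assignments (counts)
value 4/5: 8 assignments (counts)
value 3/5: 6 assignments
value 2/5: 4 assignments
value 1/5: 2 assignments
So 24 of the 36 assignments meet the threshold.

24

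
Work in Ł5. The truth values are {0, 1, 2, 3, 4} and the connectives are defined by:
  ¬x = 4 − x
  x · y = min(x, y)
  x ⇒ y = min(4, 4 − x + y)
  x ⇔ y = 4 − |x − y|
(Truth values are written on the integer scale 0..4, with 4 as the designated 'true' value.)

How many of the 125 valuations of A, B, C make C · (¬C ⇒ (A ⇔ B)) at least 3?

50

value 4: 25 assignments (counts)
value 3: 25 assignments (counts)
value 2: 25 assignments
value 1: 25 assignments
value 0: 25 assignments
So 50 of the 125 assignments meet the threshold.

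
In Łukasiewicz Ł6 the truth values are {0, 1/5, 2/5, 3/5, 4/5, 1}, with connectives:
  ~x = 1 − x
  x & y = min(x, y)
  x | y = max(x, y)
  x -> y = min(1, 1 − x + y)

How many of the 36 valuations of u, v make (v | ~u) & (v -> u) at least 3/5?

value 1: 2 assignments (counts)
value 4/5: 8 assignments (counts)
value 3/5: 11 assignments (counts)
value 2/5: 8 assignments
value 1/5: 5 assignments
value 0: 2 assignments
So 21 of the 36 assignments meet the threshold.

21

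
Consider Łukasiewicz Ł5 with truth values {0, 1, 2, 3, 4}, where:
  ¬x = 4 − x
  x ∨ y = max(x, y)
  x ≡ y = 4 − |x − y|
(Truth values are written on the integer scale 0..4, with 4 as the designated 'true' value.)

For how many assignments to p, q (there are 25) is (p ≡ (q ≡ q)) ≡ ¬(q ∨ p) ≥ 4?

5

value 4: 5 assignments (counts)
value 3: 4 assignments
value 2: 8 assignments
value 1: 2 assignments
value 0: 6 assignments
So 5 of the 25 assignments meet the threshold.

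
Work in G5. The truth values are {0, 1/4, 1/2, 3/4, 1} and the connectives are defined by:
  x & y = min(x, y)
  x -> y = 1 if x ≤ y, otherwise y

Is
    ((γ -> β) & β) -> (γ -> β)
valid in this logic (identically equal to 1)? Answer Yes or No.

Yes

At β = 3/4, γ = 1/2, for instance:
γ -> β = 1/2 -> 3/4 = 1
(γ -> β) & β = 1 & 3/4 = 3/4
((γ -> β) & β) -> (γ -> β) = 3/4 -> 1 = 1
and checking the remaining 24 assignments likewise gives ≥ 1 in every case.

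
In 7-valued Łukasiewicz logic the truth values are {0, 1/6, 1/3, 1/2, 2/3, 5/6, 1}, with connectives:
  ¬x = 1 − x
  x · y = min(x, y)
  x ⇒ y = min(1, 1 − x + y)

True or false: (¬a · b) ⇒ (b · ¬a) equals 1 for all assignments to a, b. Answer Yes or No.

At a = 5/6, b = 2/3, for instance:
¬a = ¬5/6 = 1/6
¬a · b = 1/6 · 2/3 = 1/6
b · ¬a = 2/3 · 1/6 = 1/6
(¬a · b) ⇒ (b · ¬a) = 1/6 ⇒ 1/6 = 1
and checking the remaining 48 assignments likewise gives ≥ 1 in every case.

Yes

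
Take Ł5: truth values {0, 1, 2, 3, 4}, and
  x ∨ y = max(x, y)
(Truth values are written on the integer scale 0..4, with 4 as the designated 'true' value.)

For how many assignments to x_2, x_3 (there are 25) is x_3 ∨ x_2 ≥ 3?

16

value 4: 9 assignments (counts)
value 3: 7 assignments (counts)
value 2: 5 assignments
value 1: 3 assignments
value 0: 1 assignment
So 16 of the 25 assignments meet the threshold.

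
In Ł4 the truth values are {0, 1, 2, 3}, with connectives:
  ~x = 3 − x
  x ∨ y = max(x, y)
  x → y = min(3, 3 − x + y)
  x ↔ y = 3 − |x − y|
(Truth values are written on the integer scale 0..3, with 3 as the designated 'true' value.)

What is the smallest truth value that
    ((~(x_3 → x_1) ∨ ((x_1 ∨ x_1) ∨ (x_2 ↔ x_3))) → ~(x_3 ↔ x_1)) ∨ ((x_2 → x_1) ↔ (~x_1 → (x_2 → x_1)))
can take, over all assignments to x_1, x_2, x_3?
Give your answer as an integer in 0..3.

2

Take x_1 = 1, x_2 = 2, x_3 = 1:
x_3 → x_1 = 1 → 1 = 3
~(x_3 → x_1) = ~3 = 0
x_1 ∨ x_1 = 1 ∨ 1 = 1
x_2 ↔ x_3 = 2 ↔ 1 = 2
(x_1 ∨ x_1) ∨ (x_2 ↔ x_3) = 1 ∨ 2 = 2
~(x_3 → x_1) ∨ ((x_1 ∨ x_1) ∨ (x_2 ↔ x_3)) = 0 ∨ 2 = 2
x_3 ↔ x_1 = 1 ↔ 1 = 3
~(x_3 ↔ x_1) = ~3 = 0
(~(x_3 → x_1) ∨ ((x_1 ∨ x_1) ∨ (x_2 ↔ x_3))) → ~(x_3 ↔ x_1) = 2 → 0 = 1
x_2 → x_1 = 2 → 1 = 2
~x_1 = ~1 = 2
x_2 → x_1 = 2 → 1 = 2
~x_1 → (x_2 → x_1) = 2 → 2 = 3
(x_2 → x_1) ↔ (~x_1 → (x_2 → x_1)) = 2 ↔ 3 = 2
((~(x_3 → x_1) ∨ ((x_1 ∨ x_1) ∨ (x_2 ↔ x_3))) → ~(x_3 ↔ x_1)) ∨ ((x_2 → x_1) ↔ (~x_1 → (x_2 → x_1))) = 1 ∨ 2 = 2
No assignment yields a value below 2, so this is the minimum.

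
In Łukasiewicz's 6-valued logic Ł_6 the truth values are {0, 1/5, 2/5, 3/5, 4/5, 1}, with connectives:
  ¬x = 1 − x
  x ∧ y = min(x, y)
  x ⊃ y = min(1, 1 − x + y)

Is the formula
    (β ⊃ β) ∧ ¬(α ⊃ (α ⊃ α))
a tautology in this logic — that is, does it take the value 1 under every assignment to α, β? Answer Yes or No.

No

Counterexample: take α = 0, β = 0.
β ⊃ β = 0 ⊃ 0 = 1
α ⊃ α = 0 ⊃ 0 = 1
α ⊃ (α ⊃ α) = 0 ⊃ 1 = 1
¬(α ⊃ (α ⊃ α)) = ¬1 = 0
(β ⊃ β) ∧ ¬(α ⊃ (α ⊃ α)) = 1 ∧ 0 = 0
This gives 0 ≠ 1.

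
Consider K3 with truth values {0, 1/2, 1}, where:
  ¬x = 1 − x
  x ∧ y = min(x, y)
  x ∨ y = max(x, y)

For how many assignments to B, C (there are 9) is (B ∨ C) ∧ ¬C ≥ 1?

B = 0, C = 0 ↦ 0  <
B = 0, C = 1/2 ↦ 1/2  <
B = 0, C = 1 ↦ 0  <
B = 1/2, C = 0 ↦ 1/2  <
B = 1/2, C = 1/2 ↦ 1/2  <
B = 1/2, C = 1 ↦ 0  <
B = 1, C = 0 ↦ 1  ≥
B = 1, C = 1/2 ↦ 1/2  <
B = 1, C = 1 ↦ 0  <
So 1 of the 9 assignments meets the threshold.

1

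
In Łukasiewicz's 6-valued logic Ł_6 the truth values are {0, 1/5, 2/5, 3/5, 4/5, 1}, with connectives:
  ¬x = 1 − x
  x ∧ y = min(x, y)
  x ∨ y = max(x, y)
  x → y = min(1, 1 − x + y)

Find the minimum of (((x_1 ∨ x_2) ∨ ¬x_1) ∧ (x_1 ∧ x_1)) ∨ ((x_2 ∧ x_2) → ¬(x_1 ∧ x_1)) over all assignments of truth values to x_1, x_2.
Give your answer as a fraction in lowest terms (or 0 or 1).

3/5

Take x_1 = 2/5, x_2 = 1:
x_1 ∨ x_2 = 2/5 ∨ 1 = 1
¬x_1 = ¬2/5 = 3/5
(x_1 ∨ x_2) ∨ ¬x_1 = 1 ∨ 3/5 = 1
x_1 ∧ x_1 = 2/5 ∧ 2/5 = 2/5
((x_1 ∨ x_2) ∨ ¬x_1) ∧ (x_1 ∧ x_1) = 1 ∧ 2/5 = 2/5
x_2 ∧ x_2 = 1 ∧ 1 = 1
x_1 ∧ x_1 = 2/5 ∧ 2/5 = 2/5
¬(x_1 ∧ x_1) = ¬2/5 = 3/5
(x_2 ∧ x_2) → ¬(x_1 ∧ x_1) = 1 → 3/5 = 3/5
(((x_1 ∨ x_2) ∨ ¬x_1) ∧ (x_1 ∧ x_1)) ∨ ((x_2 ∧ x_2) → ¬(x_1 ∧ x_1)) = 2/5 ∨ 3/5 = 3/5
No assignment yields a value below 3/5, so this is the minimum.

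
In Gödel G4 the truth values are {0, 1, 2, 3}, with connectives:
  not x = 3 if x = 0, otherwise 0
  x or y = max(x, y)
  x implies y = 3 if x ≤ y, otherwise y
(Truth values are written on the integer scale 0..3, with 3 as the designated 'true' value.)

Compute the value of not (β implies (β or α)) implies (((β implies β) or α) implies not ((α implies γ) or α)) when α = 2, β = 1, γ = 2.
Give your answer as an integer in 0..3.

3

β or α = 1 or 2 = 2
β implies (β or α) = 1 implies 2 = 3
not (β implies (β or α)) = not 3 = 0
β implies β = 1 implies 1 = 3
(β implies β) or α = 3 or 2 = 3
α implies γ = 2 implies 2 = 3
(α implies γ) or α = 3 or 2 = 3
not ((α implies γ) or α) = not 3 = 0
((β implies β) or α) implies not ((α implies γ) or α) = 3 implies 0 = 0
not (β implies (β or α)) implies (((β implies β) or α) implies not ((α implies γ) or α)) = 0 implies 0 = 3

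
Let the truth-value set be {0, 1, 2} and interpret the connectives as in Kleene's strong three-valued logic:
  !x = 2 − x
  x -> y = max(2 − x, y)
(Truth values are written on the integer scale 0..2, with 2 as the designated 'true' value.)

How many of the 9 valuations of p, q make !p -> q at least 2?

p = 0, q = 0 ↦ 0  <
p = 0, q = 1 ↦ 1  <
p = 0, q = 2 ↦ 2  ≥
p = 1, q = 0 ↦ 1  <
p = 1, q = 1 ↦ 1  <
p = 1, q = 2 ↦ 2  ≥
p = 2, q = 0 ↦ 2  ≥
p = 2, q = 1 ↦ 2  ≥
p = 2, q = 2 ↦ 2  ≥
So 5 of the 9 assignments meet the threshold.

5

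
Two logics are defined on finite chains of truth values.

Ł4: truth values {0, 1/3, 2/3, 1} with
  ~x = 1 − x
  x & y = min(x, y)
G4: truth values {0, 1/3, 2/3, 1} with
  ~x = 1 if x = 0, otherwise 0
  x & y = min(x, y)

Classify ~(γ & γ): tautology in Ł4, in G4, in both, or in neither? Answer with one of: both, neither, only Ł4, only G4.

In Ł4: at γ = 1/3 the value is 2/3 — not a tautology.
In G4: at γ = 1/3 the value is 0 — not a tautology.

neither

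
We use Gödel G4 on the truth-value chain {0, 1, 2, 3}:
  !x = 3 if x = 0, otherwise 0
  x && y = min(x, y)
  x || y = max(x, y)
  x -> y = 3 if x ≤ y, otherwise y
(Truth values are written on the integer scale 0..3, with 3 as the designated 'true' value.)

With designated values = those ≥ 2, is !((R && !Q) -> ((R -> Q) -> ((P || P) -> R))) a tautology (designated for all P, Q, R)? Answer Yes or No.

No

Counterexample: take P = 0, Q = 0, R = 0.
!Q = !0 = 3
R && !Q = 0 && 3 = 0
R -> Q = 0 -> 0 = 3
P || P = 0 || 0 = 0
(P || P) -> R = 0 -> 0 = 3
(R -> Q) -> ((P || P) -> R) = 3 -> 3 = 3
(R && !Q) -> ((R -> Q) -> ((P || P) -> R)) = 0 -> 3 = 3
!((R && !Q) -> ((R -> Q) -> ((P || P) -> R))) = !3 = 0
This gives 0, which is below 2.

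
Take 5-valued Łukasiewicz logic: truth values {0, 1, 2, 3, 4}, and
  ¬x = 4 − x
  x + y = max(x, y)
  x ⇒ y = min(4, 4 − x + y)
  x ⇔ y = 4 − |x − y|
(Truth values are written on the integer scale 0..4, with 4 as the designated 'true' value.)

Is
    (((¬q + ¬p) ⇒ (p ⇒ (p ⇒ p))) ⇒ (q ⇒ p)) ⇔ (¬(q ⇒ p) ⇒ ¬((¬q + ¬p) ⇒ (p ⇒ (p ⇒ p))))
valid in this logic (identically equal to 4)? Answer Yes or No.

Yes

At p = 3, q = 4, for instance:
¬q = ¬4 = 0
¬p = ¬3 = 1
¬q + ¬p = 0 + 1 = 1
p ⇒ p = 3 ⇒ 3 = 4
p ⇒ (p ⇒ p) = 3 ⇒ 4 = 4
(¬q + ¬p) ⇒ (p ⇒ (p ⇒ p)) = 1 ⇒ 4 = 4
q ⇒ p = 4 ⇒ 3 = 3
((¬q + ¬p) ⇒ (p ⇒ (p ⇒ p))) ⇒ (q ⇒ p) = 4 ⇒ 3 = 3
¬(q ⇒ p) = ¬3 = 1
¬((¬q + ¬p) ⇒ (p ⇒ (p ⇒ p))) = ¬4 = 0
¬(q ⇒ p) ⇒ ¬((¬q + ¬p) ⇒ (p ⇒ (p ⇒ p))) = 1 ⇒ 0 = 3
(((¬q + ¬p) ⇒ (p ⇒ (p ⇒ p))) ⇒ (q ⇒ p)) ⇔ (¬(q ⇒ p) ⇒ ¬((¬q + ¬p) ⇒ (p ⇒ (p ⇒ p)))) = 3 ⇔ 3 = 4
and checking the remaining 24 assignments likewise gives ≥ 4 in every case.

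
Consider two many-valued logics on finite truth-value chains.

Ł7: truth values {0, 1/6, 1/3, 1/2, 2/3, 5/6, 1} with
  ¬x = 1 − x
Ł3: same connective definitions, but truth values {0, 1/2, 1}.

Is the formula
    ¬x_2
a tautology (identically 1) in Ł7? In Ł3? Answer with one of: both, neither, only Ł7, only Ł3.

neither

In Ł7: at x_2 = 1/6 the value is 5/6 — not a tautology.
In Ł3: at x_2 = 1/2 the value is 1/2 — not a tautology.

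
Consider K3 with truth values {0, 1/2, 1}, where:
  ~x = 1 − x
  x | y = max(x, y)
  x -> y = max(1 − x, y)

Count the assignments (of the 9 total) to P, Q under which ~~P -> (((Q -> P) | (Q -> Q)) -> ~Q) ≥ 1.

P = 0, Q = 0 ↦ 1  ≥
P = 0, Q = 1/2 ↦ 1  ≥
P = 0, Q = 1 ↦ 1  ≥
P = 1/2, Q = 0 ↦ 1  ≥
P = 1/2, Q = 1/2 ↦ 1/2  <
P = 1/2, Q = 1 ↦ 1/2  <
P = 1, Q = 0 ↦ 1  ≥
P = 1, Q = 1/2 ↦ 1/2  <
P = 1, Q = 1 ↦ 0  <
So 5 of the 9 assignments meet the threshold.

5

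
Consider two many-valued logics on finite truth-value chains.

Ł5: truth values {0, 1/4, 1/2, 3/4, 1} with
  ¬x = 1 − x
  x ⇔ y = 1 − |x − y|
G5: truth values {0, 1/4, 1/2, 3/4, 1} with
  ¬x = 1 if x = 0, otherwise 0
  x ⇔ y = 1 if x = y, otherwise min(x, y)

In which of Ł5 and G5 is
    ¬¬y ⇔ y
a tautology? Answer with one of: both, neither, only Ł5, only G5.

In Ł5: every assignment gives 1 — tautology.
In G5: at y = 1/4 the value is 1/4 — not a tautology.

only Ł5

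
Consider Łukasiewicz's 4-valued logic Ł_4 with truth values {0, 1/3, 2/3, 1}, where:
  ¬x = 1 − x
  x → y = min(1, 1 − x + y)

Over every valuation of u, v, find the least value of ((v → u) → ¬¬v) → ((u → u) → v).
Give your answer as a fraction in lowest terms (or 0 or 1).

Take u = 0, v = 1/3:
v → u = 1/3 → 0 = 2/3
¬v = ¬1/3 = 2/3
¬¬v = ¬2/3 = 1/3
(v → u) → ¬¬v = 2/3 → 1/3 = 2/3
u → u = 0 → 0 = 1
(u → u) → v = 1 → 1/3 = 1/3
((v → u) → ¬¬v) → ((u → u) → v) = 2/3 → 1/3 = 2/3
No assignment yields a value below 2/3, so this is the minimum.

2/3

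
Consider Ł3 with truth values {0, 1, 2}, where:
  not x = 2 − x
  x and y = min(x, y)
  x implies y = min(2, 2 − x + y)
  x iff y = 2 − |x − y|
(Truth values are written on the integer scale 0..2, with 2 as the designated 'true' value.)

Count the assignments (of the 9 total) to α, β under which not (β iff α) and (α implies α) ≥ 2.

α = 0, β = 0 ↦ 0  <
α = 0, β = 1 ↦ 1  <
α = 0, β = 2 ↦ 2  ≥
α = 1, β = 0 ↦ 1  <
α = 1, β = 1 ↦ 0  <
α = 1, β = 2 ↦ 1  <
α = 2, β = 0 ↦ 2  ≥
α = 2, β = 1 ↦ 1  <
α = 2, β = 2 ↦ 0  <
So 2 of the 9 assignments meet the threshold.

2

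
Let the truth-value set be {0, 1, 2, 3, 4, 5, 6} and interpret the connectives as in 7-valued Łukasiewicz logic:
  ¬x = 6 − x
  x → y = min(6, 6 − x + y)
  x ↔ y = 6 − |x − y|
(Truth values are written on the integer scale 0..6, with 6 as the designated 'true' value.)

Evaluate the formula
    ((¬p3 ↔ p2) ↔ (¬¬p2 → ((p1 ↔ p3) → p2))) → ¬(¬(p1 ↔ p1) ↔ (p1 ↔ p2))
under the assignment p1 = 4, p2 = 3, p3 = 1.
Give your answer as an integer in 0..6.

¬p3 = ¬1 = 5
¬p3 ↔ p2 = 5 ↔ 3 = 4
¬p2 = ¬3 = 3
¬¬p2 = ¬3 = 3
p1 ↔ p3 = 4 ↔ 1 = 3
(p1 ↔ p3) → p2 = 3 → 3 = 6
¬¬p2 → ((p1 ↔ p3) → p2) = 3 → 6 = 6
(¬p3 ↔ p2) ↔ (¬¬p2 → ((p1 ↔ p3) → p2)) = 4 ↔ 6 = 4
p1 ↔ p1 = 4 ↔ 4 = 6
¬(p1 ↔ p1) = ¬6 = 0
p1 ↔ p2 = 4 ↔ 3 = 5
¬(p1 ↔ p1) ↔ (p1 ↔ p2) = 0 ↔ 5 = 1
¬(¬(p1 ↔ p1) ↔ (p1 ↔ p2)) = ¬1 = 5
((¬p3 ↔ p2) ↔ (¬¬p2 → ((p1 ↔ p3) → p2))) → ¬(¬(p1 ↔ p1) ↔ (p1 ↔ p2)) = 4 → 5 = 6

6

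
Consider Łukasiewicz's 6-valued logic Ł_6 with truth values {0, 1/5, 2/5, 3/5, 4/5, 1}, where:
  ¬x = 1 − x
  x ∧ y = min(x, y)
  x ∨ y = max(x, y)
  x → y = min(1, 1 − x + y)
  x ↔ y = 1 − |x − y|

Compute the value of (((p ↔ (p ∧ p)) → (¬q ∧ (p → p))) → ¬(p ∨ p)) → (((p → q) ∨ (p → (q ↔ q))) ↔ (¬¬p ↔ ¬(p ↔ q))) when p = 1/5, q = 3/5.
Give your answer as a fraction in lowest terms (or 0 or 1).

p ∧ p = 1/5 ∧ 1/5 = 1/5
p ↔ (p ∧ p) = 1/5 ↔ 1/5 = 1
¬q = ¬3/5 = 2/5
p → p = 1/5 → 1/5 = 1
¬q ∧ (p → p) = 2/5 ∧ 1 = 2/5
(p ↔ (p ∧ p)) → (¬q ∧ (p → p)) = 1 → 2/5 = 2/5
p ∨ p = 1/5 ∨ 1/5 = 1/5
¬(p ∨ p) = ¬1/5 = 4/5
((p ↔ (p ∧ p)) → (¬q ∧ (p → p))) → ¬(p ∨ p) = 2/5 → 4/5 = 1
p → q = 1/5 → 3/5 = 1
q ↔ q = 3/5 ↔ 3/5 = 1
p → (q ↔ q) = 1/5 → 1 = 1
(p → q) ∨ (p → (q ↔ q)) = 1 ∨ 1 = 1
¬p = ¬1/5 = 4/5
¬¬p = ¬4/5 = 1/5
p ↔ q = 1/5 ↔ 3/5 = 3/5
¬(p ↔ q) = ¬3/5 = 2/5
¬¬p ↔ ¬(p ↔ q) = 1/5 ↔ 2/5 = 4/5
((p → q) ∨ (p → (q ↔ q))) ↔ (¬¬p ↔ ¬(p ↔ q)) = 1 ↔ 4/5 = 4/5
(((p ↔ (p ∧ p)) → (¬q ∧ (p → p))) → ¬(p ∨ p)) → (((p → q) ∨ (p → (q ↔ q))) ↔ (¬¬p ↔ ¬(p ↔ q))) = 1 → 4/5 = 4/5

4/5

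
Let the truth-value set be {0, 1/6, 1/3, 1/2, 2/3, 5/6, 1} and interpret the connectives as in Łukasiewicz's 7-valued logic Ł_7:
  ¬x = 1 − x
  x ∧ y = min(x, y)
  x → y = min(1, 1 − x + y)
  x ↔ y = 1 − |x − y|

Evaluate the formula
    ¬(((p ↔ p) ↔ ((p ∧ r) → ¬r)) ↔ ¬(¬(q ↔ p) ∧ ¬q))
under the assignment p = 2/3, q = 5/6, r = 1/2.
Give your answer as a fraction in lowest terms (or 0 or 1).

1/6

p ↔ p = 2/3 ↔ 2/3 = 1
p ∧ r = 2/3 ∧ 1/2 = 1/2
¬r = ¬1/2 = 1/2
(p ∧ r) → ¬r = 1/2 → 1/2 = 1
(p ↔ p) ↔ ((p ∧ r) → ¬r) = 1 ↔ 1 = 1
q ↔ p = 5/6 ↔ 2/3 = 5/6
¬(q ↔ p) = ¬5/6 = 1/6
¬q = ¬5/6 = 1/6
¬(q ↔ p) ∧ ¬q = 1/6 ∧ 1/6 = 1/6
¬(¬(q ↔ p) ∧ ¬q) = ¬1/6 = 5/6
((p ↔ p) ↔ ((p ∧ r) → ¬r)) ↔ ¬(¬(q ↔ p) ∧ ¬q) = 1 ↔ 5/6 = 5/6
¬(((p ↔ p) ↔ ((p ∧ r) → ¬r)) ↔ ¬(¬(q ↔ p) ∧ ¬q)) = ¬5/6 = 1/6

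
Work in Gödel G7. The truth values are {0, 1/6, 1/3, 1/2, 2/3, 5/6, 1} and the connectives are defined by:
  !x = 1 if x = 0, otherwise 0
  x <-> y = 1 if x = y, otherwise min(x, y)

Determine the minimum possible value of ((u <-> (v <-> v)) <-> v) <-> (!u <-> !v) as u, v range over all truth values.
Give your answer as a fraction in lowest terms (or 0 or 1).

1/6

Take u = 1/6, v = 1/3:
v <-> v = 1/3 <-> 1/3 = 1
u <-> (v <-> v) = 1/6 <-> 1 = 1/6
(u <-> (v <-> v)) <-> v = 1/6 <-> 1/3 = 1/6
!u = !1/6 = 0
!v = !1/3 = 0
!u <-> !v = 0 <-> 0 = 1
((u <-> (v <-> v)) <-> v) <-> (!u <-> !v) = 1/6 <-> 1 = 1/6
No assignment yields a value below 1/6, so this is the minimum.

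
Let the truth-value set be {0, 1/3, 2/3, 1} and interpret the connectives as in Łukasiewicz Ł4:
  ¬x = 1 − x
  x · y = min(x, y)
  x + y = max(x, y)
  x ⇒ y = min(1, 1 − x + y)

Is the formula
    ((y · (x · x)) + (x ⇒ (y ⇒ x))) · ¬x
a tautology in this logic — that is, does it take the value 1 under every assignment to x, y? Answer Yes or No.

Counterexample: take x = 1/3, y = 0.
x · x = 1/3 · 1/3 = 1/3
y · (x · x) = 0 · 1/3 = 0
y ⇒ x = 0 ⇒ 1/3 = 1
x ⇒ (y ⇒ x) = 1/3 ⇒ 1 = 1
(y · (x · x)) + (x ⇒ (y ⇒ x)) = 0 + 1 = 1
¬x = ¬1/3 = 2/3
((y · (x · x)) + (x ⇒ (y ⇒ x))) · ¬x = 1 · 2/3 = 2/3
This gives 2/3 ≠ 1.

No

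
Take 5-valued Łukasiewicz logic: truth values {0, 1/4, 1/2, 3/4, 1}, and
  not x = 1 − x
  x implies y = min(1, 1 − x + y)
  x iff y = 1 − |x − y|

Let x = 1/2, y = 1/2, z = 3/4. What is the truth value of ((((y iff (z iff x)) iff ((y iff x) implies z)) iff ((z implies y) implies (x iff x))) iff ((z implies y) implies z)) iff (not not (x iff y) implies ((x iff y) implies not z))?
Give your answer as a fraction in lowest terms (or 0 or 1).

1/4

z iff x = 3/4 iff 1/2 = 3/4
y iff (z iff x) = 1/2 iff 3/4 = 3/4
y iff x = 1/2 iff 1/2 = 1
(y iff x) implies z = 1 implies 3/4 = 3/4
(y iff (z iff x)) iff ((y iff x) implies z) = 3/4 iff 3/4 = 1
z implies y = 3/4 implies 1/2 = 3/4
x iff x = 1/2 iff 1/2 = 1
(z implies y) implies (x iff x) = 3/4 implies 1 = 1
((y iff (z iff x)) iff ((y iff x) implies z)) iff ((z implies y) implies (x iff x)) = 1 iff 1 = 1
z implies y = 3/4 implies 1/2 = 3/4
(z implies y) implies z = 3/4 implies 3/4 = 1
(((y iff (z iff x)) iff ((y iff x) implies z)) iff ((z implies y) implies (x iff x))) iff ((z implies y) implies z) = 1 iff 1 = 1
x iff y = 1/2 iff 1/2 = 1
not (x iff y) = not 1 = 0
not not (x iff y) = not 0 = 1
x iff y = 1/2 iff 1/2 = 1
not z = not 3/4 = 1/4
(x iff y) implies not z = 1 implies 1/4 = 1/4
not not (x iff y) implies ((x iff y) implies not z) = 1 implies 1/4 = 1/4
((((y iff (z iff x)) iff ((y iff x) implies z)) iff ((z implies y) implies (x iff x))) iff ((z implies y) implies z)) iff (not not (x iff y) implies ((x iff y) implies not z)) = 1 iff 1/4 = 1/4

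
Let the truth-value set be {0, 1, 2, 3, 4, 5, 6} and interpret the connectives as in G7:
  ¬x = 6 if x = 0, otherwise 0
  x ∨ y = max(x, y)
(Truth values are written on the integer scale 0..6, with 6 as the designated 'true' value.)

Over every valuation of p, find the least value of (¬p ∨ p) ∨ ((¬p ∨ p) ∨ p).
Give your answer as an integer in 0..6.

Take p = 1:
¬p = ¬1 = 0
¬p ∨ p = 0 ∨ 1 = 1
¬p = ¬1 = 0
¬p ∨ p = 0 ∨ 1 = 1
(¬p ∨ p) ∨ p = 1 ∨ 1 = 1
(¬p ∨ p) ∨ ((¬p ∨ p) ∨ p) = 1 ∨ 1 = 1
No assignment yields a value below 1, so this is the minimum.

1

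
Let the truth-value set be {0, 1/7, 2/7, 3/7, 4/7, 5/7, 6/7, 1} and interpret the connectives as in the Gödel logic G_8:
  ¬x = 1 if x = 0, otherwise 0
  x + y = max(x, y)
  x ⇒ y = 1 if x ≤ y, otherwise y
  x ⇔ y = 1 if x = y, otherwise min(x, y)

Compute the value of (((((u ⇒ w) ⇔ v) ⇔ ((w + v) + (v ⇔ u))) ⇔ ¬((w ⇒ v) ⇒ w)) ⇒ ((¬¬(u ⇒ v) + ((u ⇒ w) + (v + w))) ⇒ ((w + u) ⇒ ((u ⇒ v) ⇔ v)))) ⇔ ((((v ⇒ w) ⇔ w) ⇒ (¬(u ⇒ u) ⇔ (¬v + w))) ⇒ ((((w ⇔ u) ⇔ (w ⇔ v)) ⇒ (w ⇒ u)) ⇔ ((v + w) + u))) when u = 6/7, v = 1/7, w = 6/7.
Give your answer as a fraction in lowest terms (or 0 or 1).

1

u ⇒ w = 6/7 ⇒ 6/7 = 1
(u ⇒ w) ⇔ v = 1 ⇔ 1/7 = 1/7
w + v = 6/7 + 1/7 = 6/7
v ⇔ u = 1/7 ⇔ 6/7 = 1/7
(w + v) + (v ⇔ u) = 6/7 + 1/7 = 6/7
((u ⇒ w) ⇔ v) ⇔ ((w + v) + (v ⇔ u)) = 1/7 ⇔ 6/7 = 1/7
w ⇒ v = 6/7 ⇒ 1/7 = 1/7
(w ⇒ v) ⇒ w = 1/7 ⇒ 6/7 = 1
¬((w ⇒ v) ⇒ w) = ¬1 = 0
(((u ⇒ w) ⇔ v) ⇔ ((w + v) + (v ⇔ u))) ⇔ ¬((w ⇒ v) ⇒ w) = 1/7 ⇔ 0 = 0
u ⇒ v = 6/7 ⇒ 1/7 = 1/7
¬(u ⇒ v) = ¬1/7 = 0
¬¬(u ⇒ v) = ¬0 = 1
u ⇒ w = 6/7 ⇒ 6/7 = 1
v + w = 1/7 + 6/7 = 6/7
(u ⇒ w) + (v + w) = 1 + 6/7 = 1
¬¬(u ⇒ v) + ((u ⇒ w) + (v + w)) = 1 + 1 = 1
w + u = 6/7 + 6/7 = 6/7
u ⇒ v = 6/7 ⇒ 1/7 = 1/7
(u ⇒ v) ⇔ v = 1/7 ⇔ 1/7 = 1
(w + u) ⇒ ((u ⇒ v) ⇔ v) = 6/7 ⇒ 1 = 1
(¬¬(u ⇒ v) + ((u ⇒ w) + (v + w))) ⇒ ((w + u) ⇒ ((u ⇒ v) ⇔ v)) = 1 ⇒ 1 = 1
((((u ⇒ w) ⇔ v) ⇔ ((w + v) + (v ⇔ u))) ⇔ ¬((w ⇒ v) ⇒ w)) ⇒ ((¬¬(u ⇒ v) + ((u ⇒ w) + (v + w))) ⇒ ((w + u) ⇒ ((u ⇒ v) ⇔ v))) = 0 ⇒ 1 = 1
v ⇒ w = 1/7 ⇒ 6/7 = 1
(v ⇒ w) ⇔ w = 1 ⇔ 6/7 = 6/7
u ⇒ u = 6/7 ⇒ 6/7 = 1
¬(u ⇒ u) = ¬1 = 0
¬v = ¬1/7 = 0
¬v + w = 0 + 6/7 = 6/7
¬(u ⇒ u) ⇔ (¬v + w) = 0 ⇔ 6/7 = 0
((v ⇒ w) ⇔ w) ⇒ (¬(u ⇒ u) ⇔ (¬v + w)) = 6/7 ⇒ 0 = 0
w ⇔ u = 6/7 ⇔ 6/7 = 1
w ⇔ v = 6/7 ⇔ 1/7 = 1/7
(w ⇔ u) ⇔ (w ⇔ v) = 1 ⇔ 1/7 = 1/7
w ⇒ u = 6/7 ⇒ 6/7 = 1
((w ⇔ u) ⇔ (w ⇔ v)) ⇒ (w ⇒ u) = 1/7 ⇒ 1 = 1
v + w = 1/7 + 6/7 = 6/7
(v + w) + u = 6/7 + 6/7 = 6/7
(((w ⇔ u) ⇔ (w ⇔ v)) ⇒ (w ⇒ u)) ⇔ ((v + w) + u) = 1 ⇔ 6/7 = 6/7
(((v ⇒ w) ⇔ w) ⇒ (¬(u ⇒ u) ⇔ (¬v + w))) ⇒ ((((w ⇔ u) ⇔ (w ⇔ v)) ⇒ (w ⇒ u)) ⇔ ((v + w) + u)) = 0 ⇒ 6/7 = 1
(((((u ⇒ w) ⇔ v) ⇔ ((w + v) + (v ⇔ u))) ⇔ ¬((w ⇒ v) ⇒ w)) ⇒ ((¬¬(u ⇒ v) + ((u ⇒ w) + (v + w))) ⇒ ((w + u) ⇒ ((u ⇒ v) ⇔ v)))) ⇔ ((((v ⇒ w) ⇔ w) ⇒ (¬(u ⇒ u) ⇔ (¬v + w))) ⇒ ((((w ⇔ u) ⇔ (w ⇔ v)) ⇒ (w ⇒ u)) ⇔ ((v + w) + u))) = 1 ⇔ 1 = 1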